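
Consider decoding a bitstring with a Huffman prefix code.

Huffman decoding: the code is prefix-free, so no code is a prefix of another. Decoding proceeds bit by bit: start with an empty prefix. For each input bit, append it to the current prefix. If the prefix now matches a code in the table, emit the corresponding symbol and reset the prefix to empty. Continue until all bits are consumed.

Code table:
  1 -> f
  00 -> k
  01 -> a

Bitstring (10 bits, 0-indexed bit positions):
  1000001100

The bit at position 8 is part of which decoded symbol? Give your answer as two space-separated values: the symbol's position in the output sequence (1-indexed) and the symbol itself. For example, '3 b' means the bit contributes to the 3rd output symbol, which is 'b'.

Bit 0: prefix='1' -> emit 'f', reset
Bit 1: prefix='0' (no match yet)
Bit 2: prefix='00' -> emit 'k', reset
Bit 3: prefix='0' (no match yet)
Bit 4: prefix='00' -> emit 'k', reset
Bit 5: prefix='0' (no match yet)
Bit 6: prefix='01' -> emit 'a', reset
Bit 7: prefix='1' -> emit 'f', reset
Bit 8: prefix='0' (no match yet)
Bit 9: prefix='00' -> emit 'k', reset

Answer: 6 k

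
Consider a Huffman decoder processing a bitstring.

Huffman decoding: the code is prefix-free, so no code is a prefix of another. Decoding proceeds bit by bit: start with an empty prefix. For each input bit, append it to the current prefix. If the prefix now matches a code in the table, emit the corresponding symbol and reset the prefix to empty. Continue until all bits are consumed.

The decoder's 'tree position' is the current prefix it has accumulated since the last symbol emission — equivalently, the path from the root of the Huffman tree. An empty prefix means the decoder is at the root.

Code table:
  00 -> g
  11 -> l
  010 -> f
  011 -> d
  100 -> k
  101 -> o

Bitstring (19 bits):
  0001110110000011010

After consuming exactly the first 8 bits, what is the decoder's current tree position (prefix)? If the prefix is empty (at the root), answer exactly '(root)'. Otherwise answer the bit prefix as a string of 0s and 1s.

Answer: (root)

Derivation:
Bit 0: prefix='0' (no match yet)
Bit 1: prefix='00' -> emit 'g', reset
Bit 2: prefix='0' (no match yet)
Bit 3: prefix='01' (no match yet)
Bit 4: prefix='011' -> emit 'd', reset
Bit 5: prefix='1' (no match yet)
Bit 6: prefix='10' (no match yet)
Bit 7: prefix='101' -> emit 'o', reset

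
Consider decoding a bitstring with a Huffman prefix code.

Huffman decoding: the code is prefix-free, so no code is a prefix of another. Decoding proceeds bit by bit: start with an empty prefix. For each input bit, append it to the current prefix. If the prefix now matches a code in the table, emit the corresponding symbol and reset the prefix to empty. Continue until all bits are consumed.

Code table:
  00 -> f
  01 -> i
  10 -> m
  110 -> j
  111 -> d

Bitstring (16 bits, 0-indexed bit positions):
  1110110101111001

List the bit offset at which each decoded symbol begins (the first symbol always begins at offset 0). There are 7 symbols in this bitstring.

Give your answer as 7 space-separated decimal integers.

Bit 0: prefix='1' (no match yet)
Bit 1: prefix='11' (no match yet)
Bit 2: prefix='111' -> emit 'd', reset
Bit 3: prefix='0' (no match yet)
Bit 4: prefix='01' -> emit 'i', reset
Bit 5: prefix='1' (no match yet)
Bit 6: prefix='10' -> emit 'm', reset
Bit 7: prefix='1' (no match yet)
Bit 8: prefix='10' -> emit 'm', reset
Bit 9: prefix='1' (no match yet)
Bit 10: prefix='11' (no match yet)
Bit 11: prefix='111' -> emit 'd', reset
Bit 12: prefix='1' (no match yet)
Bit 13: prefix='10' -> emit 'm', reset
Bit 14: prefix='0' (no match yet)
Bit 15: prefix='01' -> emit 'i', reset

Answer: 0 3 5 7 9 12 14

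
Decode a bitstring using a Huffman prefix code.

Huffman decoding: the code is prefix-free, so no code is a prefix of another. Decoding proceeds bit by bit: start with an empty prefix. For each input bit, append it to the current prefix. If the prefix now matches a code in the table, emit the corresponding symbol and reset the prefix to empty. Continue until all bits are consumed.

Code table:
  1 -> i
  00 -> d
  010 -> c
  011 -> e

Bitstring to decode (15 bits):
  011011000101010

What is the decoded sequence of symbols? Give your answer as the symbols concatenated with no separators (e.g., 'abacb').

Answer: eedcic

Derivation:
Bit 0: prefix='0' (no match yet)
Bit 1: prefix='01' (no match yet)
Bit 2: prefix='011' -> emit 'e', reset
Bit 3: prefix='0' (no match yet)
Bit 4: prefix='01' (no match yet)
Bit 5: prefix='011' -> emit 'e', reset
Bit 6: prefix='0' (no match yet)
Bit 7: prefix='00' -> emit 'd', reset
Bit 8: prefix='0' (no match yet)
Bit 9: prefix='01' (no match yet)
Bit 10: prefix='010' -> emit 'c', reset
Bit 11: prefix='1' -> emit 'i', reset
Bit 12: prefix='0' (no match yet)
Bit 13: prefix='01' (no match yet)
Bit 14: prefix='010' -> emit 'c', reset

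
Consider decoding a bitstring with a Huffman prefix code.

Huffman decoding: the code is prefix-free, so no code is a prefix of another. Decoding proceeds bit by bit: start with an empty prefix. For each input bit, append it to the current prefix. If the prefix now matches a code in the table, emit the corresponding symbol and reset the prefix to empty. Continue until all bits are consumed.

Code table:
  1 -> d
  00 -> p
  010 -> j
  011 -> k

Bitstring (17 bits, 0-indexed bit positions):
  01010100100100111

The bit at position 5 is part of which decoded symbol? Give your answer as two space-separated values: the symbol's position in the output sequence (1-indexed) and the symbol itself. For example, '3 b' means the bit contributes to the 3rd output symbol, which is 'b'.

Answer: 3 j

Derivation:
Bit 0: prefix='0' (no match yet)
Bit 1: prefix='01' (no match yet)
Bit 2: prefix='010' -> emit 'j', reset
Bit 3: prefix='1' -> emit 'd', reset
Bit 4: prefix='0' (no match yet)
Bit 5: prefix='01' (no match yet)
Bit 6: prefix='010' -> emit 'j', reset
Bit 7: prefix='0' (no match yet)
Bit 8: prefix='01' (no match yet)
Bit 9: prefix='010' -> emit 'j', reset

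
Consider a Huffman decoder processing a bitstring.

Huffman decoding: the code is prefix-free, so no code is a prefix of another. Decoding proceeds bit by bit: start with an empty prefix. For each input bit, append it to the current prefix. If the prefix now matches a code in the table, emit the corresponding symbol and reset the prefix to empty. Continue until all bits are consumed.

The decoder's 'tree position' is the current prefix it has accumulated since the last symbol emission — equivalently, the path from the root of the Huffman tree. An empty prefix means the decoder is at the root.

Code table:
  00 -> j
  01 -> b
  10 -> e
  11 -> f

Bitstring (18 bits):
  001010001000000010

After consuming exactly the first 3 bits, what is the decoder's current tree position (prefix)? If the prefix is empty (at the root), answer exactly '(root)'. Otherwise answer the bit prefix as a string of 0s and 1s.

Answer: 1

Derivation:
Bit 0: prefix='0' (no match yet)
Bit 1: prefix='00' -> emit 'j', reset
Bit 2: prefix='1' (no match yet)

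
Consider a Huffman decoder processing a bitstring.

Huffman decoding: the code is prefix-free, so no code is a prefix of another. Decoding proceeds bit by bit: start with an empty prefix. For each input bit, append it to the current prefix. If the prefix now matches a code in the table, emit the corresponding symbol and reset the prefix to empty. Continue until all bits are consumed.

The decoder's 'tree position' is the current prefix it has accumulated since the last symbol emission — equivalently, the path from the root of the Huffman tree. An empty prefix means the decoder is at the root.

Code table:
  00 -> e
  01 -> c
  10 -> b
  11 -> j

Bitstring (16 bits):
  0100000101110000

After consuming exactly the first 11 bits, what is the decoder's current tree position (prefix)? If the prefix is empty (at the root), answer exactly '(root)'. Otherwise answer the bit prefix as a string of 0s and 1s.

Answer: 1

Derivation:
Bit 0: prefix='0' (no match yet)
Bit 1: prefix='01' -> emit 'c', reset
Bit 2: prefix='0' (no match yet)
Bit 3: prefix='00' -> emit 'e', reset
Bit 4: prefix='0' (no match yet)
Bit 5: prefix='00' -> emit 'e', reset
Bit 6: prefix='0' (no match yet)
Bit 7: prefix='01' -> emit 'c', reset
Bit 8: prefix='0' (no match yet)
Bit 9: prefix='01' -> emit 'c', reset
Bit 10: prefix='1' (no match yet)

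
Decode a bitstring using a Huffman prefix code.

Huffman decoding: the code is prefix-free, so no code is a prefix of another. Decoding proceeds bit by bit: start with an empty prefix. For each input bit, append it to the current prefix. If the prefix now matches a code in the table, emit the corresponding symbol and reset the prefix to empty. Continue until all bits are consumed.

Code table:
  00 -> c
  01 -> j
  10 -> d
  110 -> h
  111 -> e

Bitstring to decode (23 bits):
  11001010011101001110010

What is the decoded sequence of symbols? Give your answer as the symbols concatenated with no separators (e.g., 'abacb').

Bit 0: prefix='1' (no match yet)
Bit 1: prefix='11' (no match yet)
Bit 2: prefix='110' -> emit 'h', reset
Bit 3: prefix='0' (no match yet)
Bit 4: prefix='01' -> emit 'j', reset
Bit 5: prefix='0' (no match yet)
Bit 6: prefix='01' -> emit 'j', reset
Bit 7: prefix='0' (no match yet)
Bit 8: prefix='00' -> emit 'c', reset
Bit 9: prefix='1' (no match yet)
Bit 10: prefix='11' (no match yet)
Bit 11: prefix='111' -> emit 'e', reset
Bit 12: prefix='0' (no match yet)
Bit 13: prefix='01' -> emit 'j', reset
Bit 14: prefix='0' (no match yet)
Bit 15: prefix='00' -> emit 'c', reset
Bit 16: prefix='1' (no match yet)
Bit 17: prefix='11' (no match yet)
Bit 18: prefix='111' -> emit 'e', reset
Bit 19: prefix='0' (no match yet)
Bit 20: prefix='00' -> emit 'c', reset
Bit 21: prefix='1' (no match yet)
Bit 22: prefix='10' -> emit 'd', reset

Answer: hjjcejcecd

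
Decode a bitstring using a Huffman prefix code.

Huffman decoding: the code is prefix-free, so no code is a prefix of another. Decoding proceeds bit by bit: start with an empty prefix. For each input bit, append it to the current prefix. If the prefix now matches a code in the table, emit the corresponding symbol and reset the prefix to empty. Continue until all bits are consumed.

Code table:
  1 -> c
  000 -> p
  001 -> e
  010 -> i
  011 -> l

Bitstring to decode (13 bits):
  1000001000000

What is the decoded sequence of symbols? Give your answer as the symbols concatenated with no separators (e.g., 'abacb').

Answer: cpepp

Derivation:
Bit 0: prefix='1' -> emit 'c', reset
Bit 1: prefix='0' (no match yet)
Bit 2: prefix='00' (no match yet)
Bit 3: prefix='000' -> emit 'p', reset
Bit 4: prefix='0' (no match yet)
Bit 5: prefix='00' (no match yet)
Bit 6: prefix='001' -> emit 'e', reset
Bit 7: prefix='0' (no match yet)
Bit 8: prefix='00' (no match yet)
Bit 9: prefix='000' -> emit 'p', reset
Bit 10: prefix='0' (no match yet)
Bit 11: prefix='00' (no match yet)
Bit 12: prefix='000' -> emit 'p', reset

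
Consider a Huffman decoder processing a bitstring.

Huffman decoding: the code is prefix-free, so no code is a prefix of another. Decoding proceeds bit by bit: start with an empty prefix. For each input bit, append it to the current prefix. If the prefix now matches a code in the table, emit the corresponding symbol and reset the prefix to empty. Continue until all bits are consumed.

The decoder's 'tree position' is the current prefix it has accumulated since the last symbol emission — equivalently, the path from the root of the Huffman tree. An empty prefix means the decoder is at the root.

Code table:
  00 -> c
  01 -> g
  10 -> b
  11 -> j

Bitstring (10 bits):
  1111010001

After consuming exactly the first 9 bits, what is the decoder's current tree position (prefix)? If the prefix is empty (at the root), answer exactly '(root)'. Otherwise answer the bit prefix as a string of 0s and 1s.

Answer: 0

Derivation:
Bit 0: prefix='1' (no match yet)
Bit 1: prefix='11' -> emit 'j', reset
Bit 2: prefix='1' (no match yet)
Bit 3: prefix='11' -> emit 'j', reset
Bit 4: prefix='0' (no match yet)
Bit 5: prefix='01' -> emit 'g', reset
Bit 6: prefix='0' (no match yet)
Bit 7: prefix='00' -> emit 'c', reset
Bit 8: prefix='0' (no match yet)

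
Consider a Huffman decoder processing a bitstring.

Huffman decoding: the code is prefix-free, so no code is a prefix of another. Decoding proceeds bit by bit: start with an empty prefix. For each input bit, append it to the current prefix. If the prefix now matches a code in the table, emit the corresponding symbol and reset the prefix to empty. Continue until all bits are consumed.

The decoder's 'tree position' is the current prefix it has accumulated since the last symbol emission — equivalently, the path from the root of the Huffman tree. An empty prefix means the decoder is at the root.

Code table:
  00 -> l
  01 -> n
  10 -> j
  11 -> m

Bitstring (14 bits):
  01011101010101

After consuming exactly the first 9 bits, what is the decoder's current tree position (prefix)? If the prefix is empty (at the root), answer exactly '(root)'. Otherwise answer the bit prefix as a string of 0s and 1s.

Answer: 0

Derivation:
Bit 0: prefix='0' (no match yet)
Bit 1: prefix='01' -> emit 'n', reset
Bit 2: prefix='0' (no match yet)
Bit 3: prefix='01' -> emit 'n', reset
Bit 4: prefix='1' (no match yet)
Bit 5: prefix='11' -> emit 'm', reset
Bit 6: prefix='0' (no match yet)
Bit 7: prefix='01' -> emit 'n', reset
Bit 8: prefix='0' (no match yet)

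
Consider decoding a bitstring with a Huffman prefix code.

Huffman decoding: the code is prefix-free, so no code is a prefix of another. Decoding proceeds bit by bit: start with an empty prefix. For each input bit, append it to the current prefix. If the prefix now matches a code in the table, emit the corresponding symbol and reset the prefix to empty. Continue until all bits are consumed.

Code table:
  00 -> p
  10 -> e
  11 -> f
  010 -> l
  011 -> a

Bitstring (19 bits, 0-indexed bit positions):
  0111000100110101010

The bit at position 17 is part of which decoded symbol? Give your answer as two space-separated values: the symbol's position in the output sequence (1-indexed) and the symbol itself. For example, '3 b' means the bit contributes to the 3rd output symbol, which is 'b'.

Answer: 8 e

Derivation:
Bit 0: prefix='0' (no match yet)
Bit 1: prefix='01' (no match yet)
Bit 2: prefix='011' -> emit 'a', reset
Bit 3: prefix='1' (no match yet)
Bit 4: prefix='10' -> emit 'e', reset
Bit 5: prefix='0' (no match yet)
Bit 6: prefix='00' -> emit 'p', reset
Bit 7: prefix='1' (no match yet)
Bit 8: prefix='10' -> emit 'e', reset
Bit 9: prefix='0' (no match yet)
Bit 10: prefix='01' (no match yet)
Bit 11: prefix='011' -> emit 'a', reset
Bit 12: prefix='0' (no match yet)
Bit 13: prefix='01' (no match yet)
Bit 14: prefix='010' -> emit 'l', reset
Bit 15: prefix='1' (no match yet)
Bit 16: prefix='10' -> emit 'e', reset
Bit 17: prefix='1' (no match yet)
Bit 18: prefix='10' -> emit 'e', reset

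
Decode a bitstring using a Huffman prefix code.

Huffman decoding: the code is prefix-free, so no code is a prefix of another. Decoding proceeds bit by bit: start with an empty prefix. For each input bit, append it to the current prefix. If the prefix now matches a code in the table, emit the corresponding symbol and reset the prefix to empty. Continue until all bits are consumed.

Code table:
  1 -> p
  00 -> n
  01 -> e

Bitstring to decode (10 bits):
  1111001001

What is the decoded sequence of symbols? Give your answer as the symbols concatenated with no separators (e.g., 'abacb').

Bit 0: prefix='1' -> emit 'p', reset
Bit 1: prefix='1' -> emit 'p', reset
Bit 2: prefix='1' -> emit 'p', reset
Bit 3: prefix='1' -> emit 'p', reset
Bit 4: prefix='0' (no match yet)
Bit 5: prefix='00' -> emit 'n', reset
Bit 6: prefix='1' -> emit 'p', reset
Bit 7: prefix='0' (no match yet)
Bit 8: prefix='00' -> emit 'n', reset
Bit 9: prefix='1' -> emit 'p', reset

Answer: ppppnpnp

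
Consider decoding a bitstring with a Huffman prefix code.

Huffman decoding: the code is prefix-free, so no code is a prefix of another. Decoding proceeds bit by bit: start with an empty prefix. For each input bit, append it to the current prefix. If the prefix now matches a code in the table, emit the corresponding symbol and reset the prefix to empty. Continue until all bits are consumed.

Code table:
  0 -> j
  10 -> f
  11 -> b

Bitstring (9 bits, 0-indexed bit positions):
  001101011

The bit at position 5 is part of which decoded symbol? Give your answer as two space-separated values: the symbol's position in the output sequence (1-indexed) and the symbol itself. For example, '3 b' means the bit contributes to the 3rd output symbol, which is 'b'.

Answer: 5 f

Derivation:
Bit 0: prefix='0' -> emit 'j', reset
Bit 1: prefix='0' -> emit 'j', reset
Bit 2: prefix='1' (no match yet)
Bit 3: prefix='11' -> emit 'b', reset
Bit 4: prefix='0' -> emit 'j', reset
Bit 5: prefix='1' (no match yet)
Bit 6: prefix='10' -> emit 'f', reset
Bit 7: prefix='1' (no match yet)
Bit 8: prefix='11' -> emit 'b', reset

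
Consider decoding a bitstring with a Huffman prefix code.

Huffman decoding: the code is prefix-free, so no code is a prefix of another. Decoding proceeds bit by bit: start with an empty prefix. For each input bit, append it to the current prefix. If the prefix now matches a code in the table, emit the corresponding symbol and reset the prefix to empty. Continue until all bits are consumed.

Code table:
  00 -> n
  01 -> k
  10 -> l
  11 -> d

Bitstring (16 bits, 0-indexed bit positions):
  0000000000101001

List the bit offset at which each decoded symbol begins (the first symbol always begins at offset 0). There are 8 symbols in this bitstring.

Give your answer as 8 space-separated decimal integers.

Answer: 0 2 4 6 8 10 12 14

Derivation:
Bit 0: prefix='0' (no match yet)
Bit 1: prefix='00' -> emit 'n', reset
Bit 2: prefix='0' (no match yet)
Bit 3: prefix='00' -> emit 'n', reset
Bit 4: prefix='0' (no match yet)
Bit 5: prefix='00' -> emit 'n', reset
Bit 6: prefix='0' (no match yet)
Bit 7: prefix='00' -> emit 'n', reset
Bit 8: prefix='0' (no match yet)
Bit 9: prefix='00' -> emit 'n', reset
Bit 10: prefix='1' (no match yet)
Bit 11: prefix='10' -> emit 'l', reset
Bit 12: prefix='1' (no match yet)
Bit 13: prefix='10' -> emit 'l', reset
Bit 14: prefix='0' (no match yet)
Bit 15: prefix='01' -> emit 'k', reset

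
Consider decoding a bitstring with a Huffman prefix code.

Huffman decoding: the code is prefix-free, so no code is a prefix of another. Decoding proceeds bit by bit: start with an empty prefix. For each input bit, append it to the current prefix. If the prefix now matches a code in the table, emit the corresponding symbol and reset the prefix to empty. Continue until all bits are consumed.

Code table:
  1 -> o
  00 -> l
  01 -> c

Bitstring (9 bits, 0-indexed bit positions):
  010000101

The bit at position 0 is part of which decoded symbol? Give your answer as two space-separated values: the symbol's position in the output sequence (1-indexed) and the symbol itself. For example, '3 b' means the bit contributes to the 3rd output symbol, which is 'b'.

Answer: 1 c

Derivation:
Bit 0: prefix='0' (no match yet)
Bit 1: prefix='01' -> emit 'c', reset
Bit 2: prefix='0' (no match yet)
Bit 3: prefix='00' -> emit 'l', reset
Bit 4: prefix='0' (no match yet)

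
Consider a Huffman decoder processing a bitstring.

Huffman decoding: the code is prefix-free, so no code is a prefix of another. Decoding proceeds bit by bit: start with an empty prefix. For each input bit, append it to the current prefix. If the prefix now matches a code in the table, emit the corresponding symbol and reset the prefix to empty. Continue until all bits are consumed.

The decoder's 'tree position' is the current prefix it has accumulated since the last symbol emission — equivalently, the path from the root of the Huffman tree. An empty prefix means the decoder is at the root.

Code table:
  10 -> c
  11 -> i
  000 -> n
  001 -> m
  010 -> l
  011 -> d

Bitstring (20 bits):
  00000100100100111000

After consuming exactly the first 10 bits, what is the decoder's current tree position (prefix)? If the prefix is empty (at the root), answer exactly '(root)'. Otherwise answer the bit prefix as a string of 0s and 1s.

Answer: 0

Derivation:
Bit 0: prefix='0' (no match yet)
Bit 1: prefix='00' (no match yet)
Bit 2: prefix='000' -> emit 'n', reset
Bit 3: prefix='0' (no match yet)
Bit 4: prefix='00' (no match yet)
Bit 5: prefix='001' -> emit 'm', reset
Bit 6: prefix='0' (no match yet)
Bit 7: prefix='00' (no match yet)
Bit 8: prefix='001' -> emit 'm', reset
Bit 9: prefix='0' (no match yet)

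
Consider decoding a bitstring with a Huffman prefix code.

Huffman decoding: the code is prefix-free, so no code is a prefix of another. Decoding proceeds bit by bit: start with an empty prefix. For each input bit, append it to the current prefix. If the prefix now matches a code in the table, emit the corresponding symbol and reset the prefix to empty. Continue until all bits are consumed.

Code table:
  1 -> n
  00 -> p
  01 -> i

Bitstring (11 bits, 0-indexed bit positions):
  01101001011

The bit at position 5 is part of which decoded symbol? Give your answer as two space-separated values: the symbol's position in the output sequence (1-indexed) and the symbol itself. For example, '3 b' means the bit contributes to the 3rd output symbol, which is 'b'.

Answer: 4 p

Derivation:
Bit 0: prefix='0' (no match yet)
Bit 1: prefix='01' -> emit 'i', reset
Bit 2: prefix='1' -> emit 'n', reset
Bit 3: prefix='0' (no match yet)
Bit 4: prefix='01' -> emit 'i', reset
Bit 5: prefix='0' (no match yet)
Bit 6: prefix='00' -> emit 'p', reset
Bit 7: prefix='1' -> emit 'n', reset
Bit 8: prefix='0' (no match yet)
Bit 9: prefix='01' -> emit 'i', reset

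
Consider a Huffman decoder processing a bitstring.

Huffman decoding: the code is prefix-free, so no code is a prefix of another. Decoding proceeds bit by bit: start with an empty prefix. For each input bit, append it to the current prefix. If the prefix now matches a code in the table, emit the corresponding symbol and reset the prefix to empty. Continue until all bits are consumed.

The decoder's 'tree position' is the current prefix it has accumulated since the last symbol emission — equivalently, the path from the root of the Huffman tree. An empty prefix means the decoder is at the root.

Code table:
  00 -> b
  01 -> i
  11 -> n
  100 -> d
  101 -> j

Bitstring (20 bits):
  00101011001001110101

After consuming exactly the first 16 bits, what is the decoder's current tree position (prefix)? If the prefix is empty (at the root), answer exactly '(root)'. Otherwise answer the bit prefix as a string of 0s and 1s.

Answer: 1

Derivation:
Bit 0: prefix='0' (no match yet)
Bit 1: prefix='00' -> emit 'b', reset
Bit 2: prefix='1' (no match yet)
Bit 3: prefix='10' (no match yet)
Bit 4: prefix='101' -> emit 'j', reset
Bit 5: prefix='0' (no match yet)
Bit 6: prefix='01' -> emit 'i', reset
Bit 7: prefix='1' (no match yet)
Bit 8: prefix='10' (no match yet)
Bit 9: prefix='100' -> emit 'd', reset
Bit 10: prefix='1' (no match yet)
Bit 11: prefix='10' (no match yet)
Bit 12: prefix='100' -> emit 'd', reset
Bit 13: prefix='1' (no match yet)
Bit 14: prefix='11' -> emit 'n', reset
Bit 15: prefix='1' (no match yet)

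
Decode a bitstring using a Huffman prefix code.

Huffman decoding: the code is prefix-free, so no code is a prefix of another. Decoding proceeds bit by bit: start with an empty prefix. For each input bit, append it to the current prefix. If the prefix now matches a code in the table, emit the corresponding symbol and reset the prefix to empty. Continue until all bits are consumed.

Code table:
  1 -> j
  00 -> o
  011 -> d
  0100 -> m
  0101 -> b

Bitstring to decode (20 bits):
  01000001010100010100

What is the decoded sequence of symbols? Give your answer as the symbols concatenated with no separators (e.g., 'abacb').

Bit 0: prefix='0' (no match yet)
Bit 1: prefix='01' (no match yet)
Bit 2: prefix='010' (no match yet)
Bit 3: prefix='0100' -> emit 'm', reset
Bit 4: prefix='0' (no match yet)
Bit 5: prefix='00' -> emit 'o', reset
Bit 6: prefix='0' (no match yet)
Bit 7: prefix='01' (no match yet)
Bit 8: prefix='010' (no match yet)
Bit 9: prefix='0101' -> emit 'b', reset
Bit 10: prefix='0' (no match yet)
Bit 11: prefix='01' (no match yet)
Bit 12: prefix='010' (no match yet)
Bit 13: prefix='0100' -> emit 'm', reset
Bit 14: prefix='0' (no match yet)
Bit 15: prefix='01' (no match yet)
Bit 16: prefix='010' (no match yet)
Bit 17: prefix='0101' -> emit 'b', reset
Bit 18: prefix='0' (no match yet)
Bit 19: prefix='00' -> emit 'o', reset

Answer: mobmbo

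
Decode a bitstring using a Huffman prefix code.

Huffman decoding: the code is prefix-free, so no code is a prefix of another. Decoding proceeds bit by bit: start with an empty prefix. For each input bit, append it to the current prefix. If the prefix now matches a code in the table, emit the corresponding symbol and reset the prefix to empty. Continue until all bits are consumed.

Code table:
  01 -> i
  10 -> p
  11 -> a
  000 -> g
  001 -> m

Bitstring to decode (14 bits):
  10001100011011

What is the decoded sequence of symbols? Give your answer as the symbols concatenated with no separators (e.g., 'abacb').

Answer: pmpmpa

Derivation:
Bit 0: prefix='1' (no match yet)
Bit 1: prefix='10' -> emit 'p', reset
Bit 2: prefix='0' (no match yet)
Bit 3: prefix='00' (no match yet)
Bit 4: prefix='001' -> emit 'm', reset
Bit 5: prefix='1' (no match yet)
Bit 6: prefix='10' -> emit 'p', reset
Bit 7: prefix='0' (no match yet)
Bit 8: prefix='00' (no match yet)
Bit 9: prefix='001' -> emit 'm', reset
Bit 10: prefix='1' (no match yet)
Bit 11: prefix='10' -> emit 'p', reset
Bit 12: prefix='1' (no match yet)
Bit 13: prefix='11' -> emit 'a', reset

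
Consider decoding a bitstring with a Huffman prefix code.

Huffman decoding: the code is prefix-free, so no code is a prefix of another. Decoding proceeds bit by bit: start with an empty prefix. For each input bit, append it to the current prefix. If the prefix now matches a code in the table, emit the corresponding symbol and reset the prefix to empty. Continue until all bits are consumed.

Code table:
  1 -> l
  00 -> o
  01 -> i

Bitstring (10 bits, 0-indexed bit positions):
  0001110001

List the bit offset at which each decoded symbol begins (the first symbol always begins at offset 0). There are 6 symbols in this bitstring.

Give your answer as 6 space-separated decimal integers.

Bit 0: prefix='0' (no match yet)
Bit 1: prefix='00' -> emit 'o', reset
Bit 2: prefix='0' (no match yet)
Bit 3: prefix='01' -> emit 'i', reset
Bit 4: prefix='1' -> emit 'l', reset
Bit 5: prefix='1' -> emit 'l', reset
Bit 6: prefix='0' (no match yet)
Bit 7: prefix='00' -> emit 'o', reset
Bit 8: prefix='0' (no match yet)
Bit 9: prefix='01' -> emit 'i', reset

Answer: 0 2 4 5 6 8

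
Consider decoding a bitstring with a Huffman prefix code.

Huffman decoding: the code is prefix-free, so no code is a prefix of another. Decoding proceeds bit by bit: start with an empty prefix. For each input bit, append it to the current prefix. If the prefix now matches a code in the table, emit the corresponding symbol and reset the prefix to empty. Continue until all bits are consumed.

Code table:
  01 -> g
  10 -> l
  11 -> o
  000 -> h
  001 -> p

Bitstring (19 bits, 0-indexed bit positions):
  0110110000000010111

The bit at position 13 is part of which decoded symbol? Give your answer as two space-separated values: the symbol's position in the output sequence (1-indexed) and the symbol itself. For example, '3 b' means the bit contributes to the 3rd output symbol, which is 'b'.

Bit 0: prefix='0' (no match yet)
Bit 1: prefix='01' -> emit 'g', reset
Bit 2: prefix='1' (no match yet)
Bit 3: prefix='10' -> emit 'l', reset
Bit 4: prefix='1' (no match yet)
Bit 5: prefix='11' -> emit 'o', reset
Bit 6: prefix='0' (no match yet)
Bit 7: prefix='00' (no match yet)
Bit 8: prefix='000' -> emit 'h', reset
Bit 9: prefix='0' (no match yet)
Bit 10: prefix='00' (no match yet)
Bit 11: prefix='000' -> emit 'h', reset
Bit 12: prefix='0' (no match yet)
Bit 13: prefix='00' (no match yet)
Bit 14: prefix='001' -> emit 'p', reset
Bit 15: prefix='0' (no match yet)
Bit 16: prefix='01' -> emit 'g', reset
Bit 17: prefix='1' (no match yet)

Answer: 6 p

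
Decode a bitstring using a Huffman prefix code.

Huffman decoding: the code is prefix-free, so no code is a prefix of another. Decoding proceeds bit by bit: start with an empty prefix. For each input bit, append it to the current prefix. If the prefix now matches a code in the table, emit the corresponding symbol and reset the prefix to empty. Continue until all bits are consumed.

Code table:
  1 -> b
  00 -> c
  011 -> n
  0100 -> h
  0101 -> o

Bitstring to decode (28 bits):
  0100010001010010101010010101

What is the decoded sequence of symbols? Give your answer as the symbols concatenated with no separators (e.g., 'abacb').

Answer: hhocbohbo

Derivation:
Bit 0: prefix='0' (no match yet)
Bit 1: prefix='01' (no match yet)
Bit 2: prefix='010' (no match yet)
Bit 3: prefix='0100' -> emit 'h', reset
Bit 4: prefix='0' (no match yet)
Bit 5: prefix='01' (no match yet)
Bit 6: prefix='010' (no match yet)
Bit 7: prefix='0100' -> emit 'h', reset
Bit 8: prefix='0' (no match yet)
Bit 9: prefix='01' (no match yet)
Bit 10: prefix='010' (no match yet)
Bit 11: prefix='0101' -> emit 'o', reset
Bit 12: prefix='0' (no match yet)
Bit 13: prefix='00' -> emit 'c', reset
Bit 14: prefix='1' -> emit 'b', reset
Bit 15: prefix='0' (no match yet)
Bit 16: prefix='01' (no match yet)
Bit 17: prefix='010' (no match yet)
Bit 18: prefix='0101' -> emit 'o', reset
Bit 19: prefix='0' (no match yet)
Bit 20: prefix='01' (no match yet)
Bit 21: prefix='010' (no match yet)
Bit 22: prefix='0100' -> emit 'h', reset
Bit 23: prefix='1' -> emit 'b', reset
Bit 24: prefix='0' (no match yet)
Bit 25: prefix='01' (no match yet)
Bit 26: prefix='010' (no match yet)
Bit 27: prefix='0101' -> emit 'o', reset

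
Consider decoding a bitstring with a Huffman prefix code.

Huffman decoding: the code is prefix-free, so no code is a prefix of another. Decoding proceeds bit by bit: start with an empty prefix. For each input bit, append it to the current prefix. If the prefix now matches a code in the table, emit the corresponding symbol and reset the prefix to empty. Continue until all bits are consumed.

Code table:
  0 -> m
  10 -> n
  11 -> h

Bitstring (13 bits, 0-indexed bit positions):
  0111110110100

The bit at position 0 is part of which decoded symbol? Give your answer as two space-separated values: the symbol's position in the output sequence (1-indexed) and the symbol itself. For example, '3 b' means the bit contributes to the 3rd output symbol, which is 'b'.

Answer: 1 m

Derivation:
Bit 0: prefix='0' -> emit 'm', reset
Bit 1: prefix='1' (no match yet)
Bit 2: prefix='11' -> emit 'h', reset
Bit 3: prefix='1' (no match yet)
Bit 4: prefix='11' -> emit 'h', reset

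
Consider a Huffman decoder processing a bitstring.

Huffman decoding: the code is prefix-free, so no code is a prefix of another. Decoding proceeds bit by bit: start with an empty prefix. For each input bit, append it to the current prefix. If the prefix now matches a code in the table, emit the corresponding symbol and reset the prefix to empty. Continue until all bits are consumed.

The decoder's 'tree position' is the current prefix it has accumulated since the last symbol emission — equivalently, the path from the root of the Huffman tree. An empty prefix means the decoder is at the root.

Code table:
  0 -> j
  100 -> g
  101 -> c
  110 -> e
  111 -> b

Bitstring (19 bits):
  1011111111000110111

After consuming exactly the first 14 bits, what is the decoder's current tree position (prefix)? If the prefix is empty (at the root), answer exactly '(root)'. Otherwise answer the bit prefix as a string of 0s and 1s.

Bit 0: prefix='1' (no match yet)
Bit 1: prefix='10' (no match yet)
Bit 2: prefix='101' -> emit 'c', reset
Bit 3: prefix='1' (no match yet)
Bit 4: prefix='11' (no match yet)
Bit 5: prefix='111' -> emit 'b', reset
Bit 6: prefix='1' (no match yet)
Bit 7: prefix='11' (no match yet)
Bit 8: prefix='111' -> emit 'b', reset
Bit 9: prefix='1' (no match yet)
Bit 10: prefix='10' (no match yet)
Bit 11: prefix='100' -> emit 'g', reset
Bit 12: prefix='0' -> emit 'j', reset
Bit 13: prefix='1' (no match yet)

Answer: 1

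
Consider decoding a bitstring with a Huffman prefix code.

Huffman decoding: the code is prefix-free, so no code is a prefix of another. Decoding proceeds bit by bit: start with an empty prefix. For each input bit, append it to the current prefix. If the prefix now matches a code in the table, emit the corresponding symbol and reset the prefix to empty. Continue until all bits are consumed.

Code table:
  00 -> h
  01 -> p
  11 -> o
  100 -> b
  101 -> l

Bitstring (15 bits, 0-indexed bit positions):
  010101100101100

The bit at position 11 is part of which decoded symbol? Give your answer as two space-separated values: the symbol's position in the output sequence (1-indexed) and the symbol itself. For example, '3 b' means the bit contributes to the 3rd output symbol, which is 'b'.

Bit 0: prefix='0' (no match yet)
Bit 1: prefix='01' -> emit 'p', reset
Bit 2: prefix='0' (no match yet)
Bit 3: prefix='01' -> emit 'p', reset
Bit 4: prefix='0' (no match yet)
Bit 5: prefix='01' -> emit 'p', reset
Bit 6: prefix='1' (no match yet)
Bit 7: prefix='10' (no match yet)
Bit 8: prefix='100' -> emit 'b', reset
Bit 9: prefix='1' (no match yet)
Bit 10: prefix='10' (no match yet)
Bit 11: prefix='101' -> emit 'l', reset
Bit 12: prefix='1' (no match yet)
Bit 13: prefix='10' (no match yet)
Bit 14: prefix='100' -> emit 'b', reset

Answer: 5 l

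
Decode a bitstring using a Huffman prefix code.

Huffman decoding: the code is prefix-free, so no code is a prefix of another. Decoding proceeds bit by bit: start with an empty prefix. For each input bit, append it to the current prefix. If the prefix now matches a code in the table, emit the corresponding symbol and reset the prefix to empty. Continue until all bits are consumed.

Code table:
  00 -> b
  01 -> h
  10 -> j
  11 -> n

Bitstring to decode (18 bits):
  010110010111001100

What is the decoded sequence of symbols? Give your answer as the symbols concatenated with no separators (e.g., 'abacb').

Bit 0: prefix='0' (no match yet)
Bit 1: prefix='01' -> emit 'h', reset
Bit 2: prefix='0' (no match yet)
Bit 3: prefix='01' -> emit 'h', reset
Bit 4: prefix='1' (no match yet)
Bit 5: prefix='10' -> emit 'j', reset
Bit 6: prefix='0' (no match yet)
Bit 7: prefix='01' -> emit 'h', reset
Bit 8: prefix='0' (no match yet)
Bit 9: prefix='01' -> emit 'h', reset
Bit 10: prefix='1' (no match yet)
Bit 11: prefix='11' -> emit 'n', reset
Bit 12: prefix='0' (no match yet)
Bit 13: prefix='00' -> emit 'b', reset
Bit 14: prefix='1' (no match yet)
Bit 15: prefix='11' -> emit 'n', reset
Bit 16: prefix='0' (no match yet)
Bit 17: prefix='00' -> emit 'b', reset

Answer: hhjhhnbnb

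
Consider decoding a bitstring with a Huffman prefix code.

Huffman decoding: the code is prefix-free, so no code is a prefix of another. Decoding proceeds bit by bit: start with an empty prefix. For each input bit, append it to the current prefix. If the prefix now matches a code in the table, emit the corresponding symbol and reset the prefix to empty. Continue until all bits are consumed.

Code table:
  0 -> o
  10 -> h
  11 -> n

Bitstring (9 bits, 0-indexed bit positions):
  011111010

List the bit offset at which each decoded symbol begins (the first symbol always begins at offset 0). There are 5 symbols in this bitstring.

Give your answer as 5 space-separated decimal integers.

Answer: 0 1 3 5 7

Derivation:
Bit 0: prefix='0' -> emit 'o', reset
Bit 1: prefix='1' (no match yet)
Bit 2: prefix='11' -> emit 'n', reset
Bit 3: prefix='1' (no match yet)
Bit 4: prefix='11' -> emit 'n', reset
Bit 5: prefix='1' (no match yet)
Bit 6: prefix='10' -> emit 'h', reset
Bit 7: prefix='1' (no match yet)
Bit 8: prefix='10' -> emit 'h', reset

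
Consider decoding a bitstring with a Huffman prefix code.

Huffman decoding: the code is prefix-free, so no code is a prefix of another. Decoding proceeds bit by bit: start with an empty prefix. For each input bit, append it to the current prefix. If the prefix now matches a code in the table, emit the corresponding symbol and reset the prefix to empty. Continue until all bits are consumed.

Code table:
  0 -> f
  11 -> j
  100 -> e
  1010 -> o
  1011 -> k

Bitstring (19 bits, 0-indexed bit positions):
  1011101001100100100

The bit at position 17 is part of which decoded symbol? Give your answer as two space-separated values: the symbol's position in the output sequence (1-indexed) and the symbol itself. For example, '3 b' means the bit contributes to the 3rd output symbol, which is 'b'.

Bit 0: prefix='1' (no match yet)
Bit 1: prefix='10' (no match yet)
Bit 2: prefix='101' (no match yet)
Bit 3: prefix='1011' -> emit 'k', reset
Bit 4: prefix='1' (no match yet)
Bit 5: prefix='10' (no match yet)
Bit 6: prefix='101' (no match yet)
Bit 7: prefix='1010' -> emit 'o', reset
Bit 8: prefix='0' -> emit 'f', reset
Bit 9: prefix='1' (no match yet)
Bit 10: prefix='11' -> emit 'j', reset
Bit 11: prefix='0' -> emit 'f', reset
Bit 12: prefix='0' -> emit 'f', reset
Bit 13: prefix='1' (no match yet)
Bit 14: prefix='10' (no match yet)
Bit 15: prefix='100' -> emit 'e', reset
Bit 16: prefix='1' (no match yet)
Bit 17: prefix='10' (no match yet)
Bit 18: prefix='100' -> emit 'e', reset

Answer: 8 e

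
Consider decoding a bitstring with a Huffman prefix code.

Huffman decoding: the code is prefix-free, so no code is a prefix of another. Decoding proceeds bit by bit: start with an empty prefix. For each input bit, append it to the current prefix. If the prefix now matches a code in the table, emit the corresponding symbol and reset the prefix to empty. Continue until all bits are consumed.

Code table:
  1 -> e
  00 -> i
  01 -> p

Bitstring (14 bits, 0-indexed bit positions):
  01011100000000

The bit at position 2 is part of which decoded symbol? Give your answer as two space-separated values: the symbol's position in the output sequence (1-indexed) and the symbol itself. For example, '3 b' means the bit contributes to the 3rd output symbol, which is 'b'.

Bit 0: prefix='0' (no match yet)
Bit 1: prefix='01' -> emit 'p', reset
Bit 2: prefix='0' (no match yet)
Bit 3: prefix='01' -> emit 'p', reset
Bit 4: prefix='1' -> emit 'e', reset
Bit 5: prefix='1' -> emit 'e', reset
Bit 6: prefix='0' (no match yet)

Answer: 2 p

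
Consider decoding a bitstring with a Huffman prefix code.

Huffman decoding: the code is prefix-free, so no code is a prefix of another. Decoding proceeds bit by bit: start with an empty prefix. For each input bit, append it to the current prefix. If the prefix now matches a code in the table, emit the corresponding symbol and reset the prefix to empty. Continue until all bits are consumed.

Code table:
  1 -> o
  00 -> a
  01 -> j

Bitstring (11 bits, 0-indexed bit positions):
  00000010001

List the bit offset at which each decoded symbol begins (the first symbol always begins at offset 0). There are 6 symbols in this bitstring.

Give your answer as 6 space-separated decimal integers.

Bit 0: prefix='0' (no match yet)
Bit 1: prefix='00' -> emit 'a', reset
Bit 2: prefix='0' (no match yet)
Bit 3: prefix='00' -> emit 'a', reset
Bit 4: prefix='0' (no match yet)
Bit 5: prefix='00' -> emit 'a', reset
Bit 6: prefix='1' -> emit 'o', reset
Bit 7: prefix='0' (no match yet)
Bit 8: prefix='00' -> emit 'a', reset
Bit 9: prefix='0' (no match yet)
Bit 10: prefix='01' -> emit 'j', reset

Answer: 0 2 4 6 7 9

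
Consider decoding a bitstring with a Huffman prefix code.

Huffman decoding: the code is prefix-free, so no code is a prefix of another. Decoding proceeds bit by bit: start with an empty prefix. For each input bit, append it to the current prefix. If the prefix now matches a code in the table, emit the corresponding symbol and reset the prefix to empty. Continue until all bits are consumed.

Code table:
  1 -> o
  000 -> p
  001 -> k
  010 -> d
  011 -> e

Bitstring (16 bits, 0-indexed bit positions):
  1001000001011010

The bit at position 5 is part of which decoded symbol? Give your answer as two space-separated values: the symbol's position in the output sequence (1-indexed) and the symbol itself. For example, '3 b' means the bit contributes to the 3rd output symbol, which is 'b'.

Bit 0: prefix='1' -> emit 'o', reset
Bit 1: prefix='0' (no match yet)
Bit 2: prefix='00' (no match yet)
Bit 3: prefix='001' -> emit 'k', reset
Bit 4: prefix='0' (no match yet)
Bit 5: prefix='00' (no match yet)
Bit 6: prefix='000' -> emit 'p', reset
Bit 7: prefix='0' (no match yet)
Bit 8: prefix='00' (no match yet)
Bit 9: prefix='001' -> emit 'k', reset

Answer: 3 p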